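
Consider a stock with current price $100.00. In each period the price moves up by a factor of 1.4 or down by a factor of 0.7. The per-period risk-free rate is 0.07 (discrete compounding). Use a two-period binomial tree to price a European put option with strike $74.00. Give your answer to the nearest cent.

Risk-neutral probability p = (1 + 0.07 − 0.7)/(1.4 − 0.7) = 0.3700/0.7000 = 0.5286
Terminal stock prices: S_uu = 196, S_ud = 98, S_dd = 49
Terminal payoffs (K − S): max(-122, 0) = 0, max(-24, 0) = 0, max(25, 0) = 25
Node u (S = 140): V_u = 1/1.07·[0.5286·0.0000 + 0.4714·0.0000] = 0.0000
Node d (S = 70): V_d = 1/1.07·[0.5286·0.0000 + 0.4714·25.0000] = 11.0147
Node 0 (S = 100): V_0 = 1/1.07·[0.5286·0.0000 + 0.4714·11.0147] = 4.8529

$4.85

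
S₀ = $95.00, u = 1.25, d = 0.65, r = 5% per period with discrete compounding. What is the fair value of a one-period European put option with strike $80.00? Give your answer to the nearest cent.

Risk-neutral probability p = (1 + 0.05 − 0.65)/(1.25 − 0.65) = 0.4000/0.6000 = 0.6667
Terminal stock prices: S_u = 118.8, S_d = 61.75
Terminal payoffs (K − S): max(-38.75, 0) = 0, max(18.25, 0) = 18.25
Node 0 (S = 95): V_0 = 1/1.05·[0.6667·0.0000 + 0.3333·18.2500] = 5.7937

$5.79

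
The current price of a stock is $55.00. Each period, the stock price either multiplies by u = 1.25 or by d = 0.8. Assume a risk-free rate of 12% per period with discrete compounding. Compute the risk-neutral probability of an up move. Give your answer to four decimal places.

p = 0.7111

Risk-neutral probability p = (1 + 0.12 − 0.8)/(1.25 − 0.8) = 0.3200/0.4500 = 0.7111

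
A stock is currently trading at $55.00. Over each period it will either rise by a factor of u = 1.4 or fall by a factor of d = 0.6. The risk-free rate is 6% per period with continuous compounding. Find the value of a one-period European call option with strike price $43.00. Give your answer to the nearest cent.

Risk-neutral probability p = (e^0.06 − 0.6)/(1.4 − 0.6) = 0.4618/0.8000 = 0.5773
Terminal stock prices: S_u = 77, S_d = 33
Terminal payoffs (S − K): max(34, 0) = 34, max(-10, 0) = 0
Node 0 (S = 55): V_0 = e^(−0.06)·[0.5773·34.0000 + 0.4227·0.0000] = 18.4850

$18.49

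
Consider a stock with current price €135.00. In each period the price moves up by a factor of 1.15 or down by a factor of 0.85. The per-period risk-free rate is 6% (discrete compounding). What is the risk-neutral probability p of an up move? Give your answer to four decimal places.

p = 0.7000

Risk-neutral probability p = (1 + 0.06 − 0.85)/(1.15 − 0.85) = 0.2100/0.3000 = 0.7000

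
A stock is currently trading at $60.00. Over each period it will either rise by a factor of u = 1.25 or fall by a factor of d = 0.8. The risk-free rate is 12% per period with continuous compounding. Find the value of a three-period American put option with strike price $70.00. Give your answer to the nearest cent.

Risk-neutral probability p = (e^0.12 − 0.8)/(1.25 − 0.8) = 0.3275/0.4500 = 0.7278
Terminal stock prices: S_uuu = 117.2, S_uud = 75, S_udd = 48, S_ddd = 30.72
Terminal payoffs (K − S): max(-47.19, 0) = 0, max(-5, 0) = 0, max(22, 0) = 22, max(39.28, 0) = 39.28
Node uu (S = 93.75): continuation = e^(−0.12)·[0.7278·0.0000 + 0.2722·0.0000] = 0.0000; exercise value = 0.0000 ≤ continuation, so V_uu = 0.0000
Node ud (S = 60): continuation = e^(−0.12)·[0.7278·0.0000 + 0.2722·22.0000] = 5.3118; exercise value = 10.0000 > continuation, so V_ud = 10.0000 (exercise)
Node dd (S = 38.4): continuation = e^(−0.12)·[0.7278·22.0000 + 0.2722·39.2800] = 23.6844; exercise value = 31.6000 > continuation, so V_dd = 31.6000 (exercise)
Node u (S = 75): continuation = e^(−0.12)·[0.7278·0.0000 + 0.2722·10.0000] = 2.4145; exercise value = 0.0000 ≤ continuation, so V_u = 2.4145
Node d (S = 48): continuation = e^(−0.12)·[0.7278·10.0000 + 0.2722·31.6000] = 14.0844; exercise value = 22.0000 > continuation, so V_d = 22.0000 (exercise)
Node 0 (S = 60): continuation = e^(−0.12)·[0.7278·2.4145 + 0.2722·22.0000] = 6.8703; exercise value = 10.0000 > continuation, so V_0 = 10.0000 (exercise)

$10.00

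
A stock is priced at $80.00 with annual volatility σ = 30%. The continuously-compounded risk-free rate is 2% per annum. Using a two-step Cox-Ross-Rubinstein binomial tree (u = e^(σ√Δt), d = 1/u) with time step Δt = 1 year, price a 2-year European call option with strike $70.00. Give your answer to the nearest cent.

$20.09

CRR parameters: u = e^(σ√Δt) = e^(0.3·√1) = 1.3499, d = 1/u = 0.7408
Per-period rate: rΔt = 0.02·1 = 0.02, so R = e^0.02 = 1.0202
Risk-neutral probability p = (e^0.02 − 0.7408)/(1.3499 − 0.7408) = 0.2794/0.6090 = 0.4587
Terminal stock prices: S_uu = 145.8, S_ud = 80, S_dd = 43.9
Terminal payoffs (S − K): max(75.77, 0) = 75.77, max(10, 0) = 10, max(-26.1, 0) = 0
Node u (S = 108): V_u = e^(−0.02)·[0.4587·75.7695 + 0.5413·10.0000] = 39.3748
Node d (S = 59.27): V_d = e^(−0.02)·[0.4587·10.0000 + 0.5413·0.0000] = 4.4964
Node 0 (S = 80): V_0 = e^(−0.02)·[0.4587·39.3748 + 0.5413·4.4964] = 20.0902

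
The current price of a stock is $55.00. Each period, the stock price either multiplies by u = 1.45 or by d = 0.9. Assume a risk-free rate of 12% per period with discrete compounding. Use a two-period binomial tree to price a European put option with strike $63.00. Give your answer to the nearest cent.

$5.29

Risk-neutral probability p = (1 + 0.12 − 0.9)/(1.45 − 0.9) = 0.2200/0.5500 = 0.4000
Terminal stock prices: S_uu = 115.6, S_ud = 71.78, S_dd = 44.55
Terminal payoffs (K − S): max(-52.64, 0) = 0, max(-8.775, 0) = 0, max(18.45, 0) = 18.45
Node u (S = 79.75): V_u = 1/1.12·[0.4000·0.0000 + 0.6000·0.0000] = 0.0000
Node d (S = 49.5): V_d = 1/1.12·[0.4000·0.0000 + 0.6000·18.4500] = 9.8839
Node 0 (S = 55): V_0 = 1/1.12·[0.4000·0.0000 + 0.6000·9.8839] = 5.2950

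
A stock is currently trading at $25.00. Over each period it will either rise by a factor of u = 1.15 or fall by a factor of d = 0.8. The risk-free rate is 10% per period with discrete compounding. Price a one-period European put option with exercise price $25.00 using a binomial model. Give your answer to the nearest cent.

$0.65

Risk-neutral probability p = (1 + 0.1 − 0.8)/(1.15 − 0.8) = 0.3000/0.3500 = 0.8571
Terminal stock prices: S_u = 28.75, S_d = 20
Terminal payoffs (K − S): max(-3.75, 0) = 0, max(5, 0) = 5
Node 0 (S = 25): V_0 = 1/1.1·[0.8571·0.0000 + 0.1429·5.0000] = 0.6494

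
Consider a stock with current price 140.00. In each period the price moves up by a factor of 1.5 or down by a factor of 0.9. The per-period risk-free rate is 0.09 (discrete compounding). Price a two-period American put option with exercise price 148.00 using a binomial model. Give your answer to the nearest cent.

13.79

Risk-neutral probability p = (1 + 0.09 − 0.9)/(1.5 − 0.9) = 0.1900/0.6000 = 0.3167
Terminal stock prices: S_uu = 315, S_ud = 189, S_dd = 113.4
Terminal payoffs (K − S): max(-167, 0) = 0, max(-41, 0) = 0, max(34.6, 0) = 34.6
Node u (S = 210): continuation = 1/1.09·[0.3167·0.0000 + 0.6833·0.0000] = 0.0000; exercise value = 0.0000 ≤ continuation, so V_u = 0.0000
Node d (S = 126): continuation = 1/1.09·[0.3167·0.0000 + 0.6833·34.6000] = 21.6911; exercise value = 22.0000 > continuation, so V_d = 22.0000 (exercise)
Node 0 (S = 140): continuation = 1/1.09·[0.3167·0.0000 + 0.6833·22.0000] = 13.7920; exercise value = 8.0000 ≤ continuation, so V_0 = 13.7920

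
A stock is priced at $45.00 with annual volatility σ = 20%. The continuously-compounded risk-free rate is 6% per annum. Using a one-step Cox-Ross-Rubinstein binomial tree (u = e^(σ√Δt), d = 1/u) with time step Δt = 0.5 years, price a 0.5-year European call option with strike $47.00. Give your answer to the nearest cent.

CRR parameters: u = e^(σ√Δt) = e^(0.2·√0.5) = 1.1519, d = 1/u = 0.8681
Per-period rate: rΔt = 0.06·0.5 = 0.03, so R = e^0.03 = 1.0305
Risk-neutral probability p = (e^0.03 − 0.8681)/(1.1519 − 0.8681) = 0.1623/0.2838 = 0.5720
Terminal stock prices: S_u = 51.84, S_d = 39.07
Terminal payoffs (S − K): max(4.836, 0) = 4.836, max(-7.934, 0) = 0
Node 0 (S = 45): V_0 = e^(−0.03)·[0.5720·4.8359 + 0.4280·0.0000] = 2.6845

$2.68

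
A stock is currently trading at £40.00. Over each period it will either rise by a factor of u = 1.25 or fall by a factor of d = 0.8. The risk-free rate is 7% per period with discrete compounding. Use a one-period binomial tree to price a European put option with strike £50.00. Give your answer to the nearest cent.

Risk-neutral probability p = (1 + 0.07 − 0.8)/(1.25 − 0.8) = 0.2700/0.4500 = 0.6000
Terminal stock prices: S_u = 50, S_d = 32
Terminal payoffs (K − S): max(0, 0) = 0, max(18, 0) = 18
Node 0 (S = 40): V_0 = 1/1.07·[0.6000·0.0000 + 0.4000·18.0000] = 6.7290

£6.73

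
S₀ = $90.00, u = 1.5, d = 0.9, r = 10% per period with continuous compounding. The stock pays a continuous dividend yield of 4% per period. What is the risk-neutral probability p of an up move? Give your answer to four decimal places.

Per-period risk-free factor R = e^0.1 = 1.1052; dividend-adjusted growth = e^(0.1−0.04) = 1.0618.
Risk-neutral probability p = (1.0618 − 0.9)/(1.5 − 0.9) = 0.1618/0.6000 = 0.2697

p = 0.2697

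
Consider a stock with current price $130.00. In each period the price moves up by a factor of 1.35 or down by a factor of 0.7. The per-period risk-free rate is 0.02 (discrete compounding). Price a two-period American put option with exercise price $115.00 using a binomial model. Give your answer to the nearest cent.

Risk-neutral probability p = (1 + 0.02 − 0.7)/(1.35 − 0.7) = 0.3200/0.6500 = 0.4923
Terminal stock prices: S_uu = 236.9, S_ud = 122.8, S_dd = 63.7
Terminal payoffs (K − S): max(-121.9, 0) = 0, max(-7.85, 0) = 0, max(51.3, 0) = 51.3
Node u (S = 175.5): continuation = 1/1.02·[0.4923·0.0000 + 0.5077·0.0000] = 0.0000; exercise value = 0.0000 ≤ continuation, so V_u = 0.0000
Node d (S = 91): continuation = 1/1.02·[0.4923·0.0000 + 0.5077·51.3000] = 25.5339; exercise value = 24.0000 ≤ continuation, so V_d = 25.5339
Node 0 (S = 130): continuation = 1/1.02·[0.4923·0.0000 + 0.5077·25.5339] = 12.7092; exercise value = 0.0000 ≤ continuation, so V_0 = 12.7092

$12.71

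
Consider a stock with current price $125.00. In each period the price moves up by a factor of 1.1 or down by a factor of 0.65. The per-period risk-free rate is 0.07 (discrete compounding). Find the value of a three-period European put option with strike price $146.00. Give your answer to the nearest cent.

$7.70

Risk-neutral probability p = (1 + 0.07 − 0.65)/(1.1 − 0.65) = 0.4200/0.4500 = 0.9333
Terminal stock prices: S_uuu = 166.4, S_uud = 98.31, S_udd = 58.09, S_ddd = 34.33
Terminal payoffs (K − S): max(-20.38, 0) = 0, max(47.69, 0) = 47.69, max(87.91, 0) = 87.91, max(111.7, 0) = 111.7
Node uu (S = 151.3): V_uu = 1/1.07·[0.9333·0.0000 + 0.0667·47.6875] = 2.9712
Node ud (S = 89.38): V_ud = 1/1.07·[0.9333·47.6875 + 0.0667·87.9062] = 47.0736
Node dd (S = 52.81): V_dd = 1/1.07·[0.9333·87.9062 + 0.0667·111.6719] = 83.6361
Node u (S = 137.5): V_u = 1/1.07·[0.9333·2.9712 + 0.0667·47.0736] = 5.5246
Node d (S = 81.25): V_d = 1/1.07·[0.9333·47.0736 + 0.0667·83.6361] = 46.2721
Node 0 (S = 125): V_0 = 1/1.07·[0.9333·5.5246 + 0.0667·46.2721] = 7.7020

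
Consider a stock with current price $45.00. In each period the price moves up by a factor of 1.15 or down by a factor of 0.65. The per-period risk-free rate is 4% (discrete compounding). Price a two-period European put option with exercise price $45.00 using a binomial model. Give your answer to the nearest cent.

$4.77

Risk-neutral probability p = (1 + 0.04 − 0.65)/(1.15 − 0.65) = 0.3900/0.5000 = 0.7800
Terminal stock prices: S_uu = 59.51, S_ud = 33.64, S_dd = 19.01
Terminal payoffs (K − S): max(-14.51, 0) = 0, max(11.36, 0) = 11.36, max(25.99, 0) = 25.99
Node u (S = 51.75): V_u = 1/1.04·[0.7800·0.0000 + 0.2200·11.3625] = 2.4036
Node d (S = 29.25): V_d = 1/1.04·[0.7800·11.3625 + 0.2200·25.9875] = 14.0192
Node 0 (S = 45): V_0 = 1/1.04·[0.7800·2.4036 + 0.2200·14.0192] = 4.7683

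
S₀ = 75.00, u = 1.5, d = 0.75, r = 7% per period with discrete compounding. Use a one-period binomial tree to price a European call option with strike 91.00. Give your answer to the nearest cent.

Risk-neutral probability p = (1 + 0.07 − 0.75)/(1.5 − 0.75) = 0.3200/0.7500 = 0.4267
Terminal stock prices: S_u = 112.5, S_d = 56.25
Terminal payoffs (S − K): max(21.5, 0) = 21.5, max(-34.75, 0) = 0
Node 0 (S = 75): V_0 = 1/1.07·[0.4267·21.5000 + 0.5733·0.0000] = 8.5732

8.57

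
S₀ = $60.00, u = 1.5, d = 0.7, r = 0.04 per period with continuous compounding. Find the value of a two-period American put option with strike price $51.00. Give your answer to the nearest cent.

$6.57

Risk-neutral probability p = (e^0.04 − 0.7)/(1.5 − 0.7) = 0.3408/0.8000 = 0.4260
Terminal stock prices: S_uu = 135, S_ud = 63, S_dd = 29.4
Terminal payoffs (K − S): max(-84, 0) = 0, max(-12, 0) = 0, max(21.6, 0) = 21.6
Node u (S = 90): continuation = e^(−0.04)·[0.4260·0.0000 + 0.5740·0.0000] = 0.0000; exercise value = 0.0000 ≤ continuation, so V_u = 0.0000
Node d (S = 42): continuation = e^(−0.04)·[0.4260·0.0000 + 0.5740·21.6000] = 11.9120; exercise value = 9.0000 ≤ continuation, so V_d = 11.9120
Node 0 (S = 60): continuation = e^(−0.04)·[0.4260·0.0000 + 0.5740·11.9120] = 6.5692; exercise value = 0.0000 ≤ continuation, so V_0 = 6.5692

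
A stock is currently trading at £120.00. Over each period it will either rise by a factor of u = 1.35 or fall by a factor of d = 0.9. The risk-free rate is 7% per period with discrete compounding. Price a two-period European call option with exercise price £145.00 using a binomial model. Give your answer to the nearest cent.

£9.52

Risk-neutral probability p = (1 + 0.07 − 0.9)/(1.35 − 0.9) = 0.1700/0.4500 = 0.3778
Terminal stock prices: S_uu = 218.7, S_ud = 145.8, S_dd = 97.2
Terminal payoffs (S − K): max(73.7, 0) = 73.7, max(0.8, 0) = 0.8, max(-47.8, 0) = 0
Node u (S = 162): V_u = 1/1.07·[0.3778·73.7000 + 0.6222·0.8000] = 26.4860
Node d (S = 108): V_d = 1/1.07·[0.3778·0.8000 + 0.6222·0.0000] = 0.2825
Node 0 (S = 120): V_0 = 1/1.07·[0.3778·26.4860 + 0.6222·0.2825] = 9.5155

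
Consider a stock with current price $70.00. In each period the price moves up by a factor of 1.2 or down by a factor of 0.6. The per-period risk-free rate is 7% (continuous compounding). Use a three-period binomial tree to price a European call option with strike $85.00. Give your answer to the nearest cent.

$14.24

Risk-neutral probability p = (e^0.07 − 0.6)/(1.2 − 0.6) = 0.4725/0.6000 = 0.7875
Terminal stock prices: S_uuu = 121, S_uud = 60.48, S_udd = 30.24, S_ddd = 15.12
Terminal payoffs (S − K): max(35.96, 0) = 35.96, max(-24.52, 0) = 0, max(-54.76, 0) = 0, max(-69.88, 0) = 0
Node uu (S = 100.8): V_uu = e^(−0.07)·[0.7875·35.9600 + 0.2125·0.0000] = 26.4045
Node ud (S = 50.4): V_ud = e^(−0.07)·[0.7875·0.0000 + 0.2125·0.0000] = 0.0000
Node dd (S = 25.2): V_dd = e^(−0.07)·[0.7875·0.0000 + 0.2125·0.0000] = 0.0000
Node u (S = 84): V_u = e^(−0.07)·[0.7875·26.4045 + 0.2125·0.0000] = 19.3881
Node d (S = 42): V_d = e^(−0.07)·[0.7875·0.0000 + 0.2125·0.0000] = 0.0000
Node 0 (S = 70): V_0 = e^(−0.07)·[0.7875·19.3881 + 0.2125·0.0000] = 14.2361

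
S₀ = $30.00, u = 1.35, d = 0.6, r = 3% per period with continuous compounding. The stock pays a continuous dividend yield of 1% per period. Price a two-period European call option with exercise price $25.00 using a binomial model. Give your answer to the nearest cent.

$8.77

Per-period risk-free factor R = e^0.03 = 1.0305; dividend-adjusted growth = e^(0.03−0.01) = 1.0202.
Risk-neutral probability p = (1.0202 − 0.6)/(1.35 − 0.6) = 0.4202/0.7500 = 0.5603
Terminal stock prices: S_uu = 54.68, S_ud = 24.3, S_dd = 10.8
Terminal payoffs (S − K): max(29.68, 0) = 29.68, max(-0.7, 0) = 0, max(-14.2, 0) = 0
Node u (S = 40.5): V_u = e^(−0.03)·[0.5603·29.6750 + 0.4397·0.0000] = 16.1346
Node d (S = 18): V_d = e^(−0.03)·[0.5603·0.0000 + 0.4397·0.0000] = 0.0000
Node 0 (S = 30): V_0 = e^(−0.03)·[0.5603·16.1346 + 0.4397·0.0000] = 8.7725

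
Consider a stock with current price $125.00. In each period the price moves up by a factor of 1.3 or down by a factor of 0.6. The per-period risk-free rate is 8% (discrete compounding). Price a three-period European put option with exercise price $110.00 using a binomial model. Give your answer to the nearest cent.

$10.35

Risk-neutral probability p = (1 + 0.08 − 0.6)/(1.3 − 0.6) = 0.4800/0.7000 = 0.6857
Terminal stock prices: S_uuu = 274.6, S_uud = 126.8, S_udd = 58.5, S_ddd = 27
Terminal payoffs (K − S): max(-164.6, 0) = 0, max(-16.75, 0) = 0, max(51.5, 0) = 51.5, max(83, 0) = 83
Node uu (S = 211.3): V_uu = 1/1.08·[0.6857·0.0000 + 0.3143·0.0000] = 0.0000
Node ud (S = 97.5): V_ud = 1/1.08·[0.6857·0.0000 + 0.3143·51.5000] = 14.9868
Node dd (S = 45): V_dd = 1/1.08·[0.6857·51.5000 + 0.3143·83.0000] = 56.8519
Node u (S = 162.5): V_u = 1/1.08·[0.6857·0.0000 + 0.3143·14.9868] = 4.3612
Node d (S = 75): V_d = 1/1.08·[0.6857·14.9868 + 0.3143·56.8519] = 26.0596
Node 0 (S = 125): V_0 = 1/1.08·[0.6857·4.3612 + 0.3143·26.0596] = 10.3525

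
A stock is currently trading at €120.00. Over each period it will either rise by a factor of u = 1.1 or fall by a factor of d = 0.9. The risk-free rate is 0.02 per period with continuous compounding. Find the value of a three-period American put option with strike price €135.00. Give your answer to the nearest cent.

€15.00

Risk-neutral probability p = (e^0.02 − 0.9)/(1.1 − 0.9) = 0.1202/0.2000 = 0.6010
Terminal stock prices: S_uuu = 159.7, S_uud = 130.7, S_udd = 106.9, S_ddd = 87.48
Terminal payoffs (K − S): max(-24.72, 0) = 0, max(4.32, 0) = 4.32, max(28.08, 0) = 28.08, max(47.52, 0) = 47.52
Node uu (S = 145.2): continuation = e^(−0.02)·[0.6010·0.0000 + 0.3990·4.3200] = 1.6895; exercise value = 0.0000 ≤ continuation, so V_uu = 1.6895
Node ud (S = 118.8): continuation = e^(−0.02)·[0.6010·4.3200 + 0.3990·28.0800] = 13.5268; exercise value = 16.2000 > continuation, so V_ud = 16.2000 (exercise)
Node dd (S = 97.2): continuation = e^(−0.02)·[0.6010·28.0800 + 0.3990·47.5200] = 35.1268; exercise value = 37.8000 > continuation, so V_dd = 37.8000 (exercise)
Node u (S = 132): continuation = e^(−0.02)·[0.6010·1.6895 + 0.3990·16.2000] = 7.3310; exercise value = 3.0000 ≤ continuation, so V_u = 7.3310
Node d (S = 108): continuation = e^(−0.02)·[0.6010·16.2000 + 0.3990·37.8000] = 24.3268; exercise value = 27.0000 > continuation, so V_d = 27.0000 (exercise)
Node 0 (S = 120): continuation = e^(−0.02)·[0.6010·7.3310 + 0.3990·27.0000] = 14.8782; exercise value = 15.0000 > continuation, so V_0 = 15.0000 (exercise)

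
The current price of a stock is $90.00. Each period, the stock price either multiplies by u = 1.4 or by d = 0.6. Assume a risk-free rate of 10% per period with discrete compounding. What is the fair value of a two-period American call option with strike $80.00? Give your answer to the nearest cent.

$31.12

Risk-neutral probability p = (1 + 0.1 − 0.6)/(1.4 − 0.6) = 0.5000/0.8000 = 0.6250
Terminal stock prices: S_uu = 176.4, S_ud = 75.6, S_dd = 32.4
Terminal payoffs (S − K): max(96.4, 0) = 96.4, max(-4.4, 0) = 0, max(-47.6, 0) = 0
Node u (S = 126): continuation = 1/1.1·[0.6250·96.4000 + 0.3750·0.0000] = 54.7727; exercise value = 46.0000 ≤ continuation, so V_u = 54.7727
Node d (S = 54): continuation = 1/1.1·[0.6250·0.0000 + 0.3750·0.0000] = 0.0000; exercise value = 0.0000 ≤ continuation, so V_d = 0.0000
Node 0 (S = 90): continuation = 1/1.1·[0.6250·54.7727 + 0.3750·0.0000] = 31.1209; exercise value = 10.0000 ≤ continuation, so V_0 = 31.1209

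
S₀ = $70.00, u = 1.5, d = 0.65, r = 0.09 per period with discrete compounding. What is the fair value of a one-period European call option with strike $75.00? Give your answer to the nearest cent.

Risk-neutral probability p = (1 + 0.09 − 0.65)/(1.5 − 0.65) = 0.4400/0.8500 = 0.5176
Terminal stock prices: S_u = 105, S_d = 45.5
Terminal payoffs (S − K): max(30, 0) = 30, max(-29.5, 0) = 0
Node 0 (S = 70): V_0 = 1/1.09·[0.5176·30.0000 + 0.4824·0.0000] = 14.2472

$14.25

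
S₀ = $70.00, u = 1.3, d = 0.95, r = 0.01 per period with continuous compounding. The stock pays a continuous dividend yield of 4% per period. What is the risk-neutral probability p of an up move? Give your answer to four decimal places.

p = 0.0584

Per-period risk-free factor R = e^0.01 = 1.0101; dividend-adjusted growth = e^(0.01−0.04) = 0.9704.
Risk-neutral probability p = (0.9704 − 0.95)/(1.3 − 0.95) = 0.0204/0.3500 = 0.0584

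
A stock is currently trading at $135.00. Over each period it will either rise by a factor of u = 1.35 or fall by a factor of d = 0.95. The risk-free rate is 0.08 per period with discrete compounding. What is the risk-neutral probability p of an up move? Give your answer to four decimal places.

p = 0.3250

Risk-neutral probability p = (1 + 0.08 − 0.95)/(1.35 − 0.95) = 0.1300/0.4000 = 0.3250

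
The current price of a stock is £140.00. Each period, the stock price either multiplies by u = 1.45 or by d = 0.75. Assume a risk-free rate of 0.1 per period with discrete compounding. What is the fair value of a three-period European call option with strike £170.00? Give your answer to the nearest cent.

Risk-neutral probability p = (1 + 0.1 − 0.75)/(1.45 − 0.75) = 0.3500/0.7000 = 0.5000
Terminal stock prices: S_uuu = 426.8, S_uud = 220.8, S_udd = 114.2, S_ddd = 59.06
Terminal payoffs (S − K): max(256.8, 0) = 256.8, max(50.76, 0) = 50.76, max(-55.81, 0) = 0, max(-110.9, 0) = 0
Node uu (S = 294.4): V_uu = 1/1.1·[0.5000·256.8075 + 0.5000·50.7625] = 139.8045
Node ud (S = 152.2): V_ud = 1/1.1·[0.5000·50.7625 + 0.5000·0.0000] = 23.0739
Node dd (S = 78.75): V_dd = 1/1.1·[0.5000·0.0000 + 0.5000·0.0000] = 0.0000
Node u (S = 203): V_u = 1/1.1·[0.5000·139.8045 + 0.5000·23.0739] = 74.0356
Node d (S = 105): V_d = 1/1.1·[0.5000·23.0739 + 0.5000·0.0000] = 10.4881
Node 0 (S = 140): V_0 = 1/1.1·[0.5000·74.0356 + 0.5000·10.4881] = 38.4199

£38.42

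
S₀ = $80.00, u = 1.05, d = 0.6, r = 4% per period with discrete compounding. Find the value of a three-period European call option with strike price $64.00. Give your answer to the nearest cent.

Risk-neutral probability p = (1 + 0.04 − 0.6)/(1.05 − 0.6) = 0.4400/0.4500 = 0.9778
Terminal stock prices: S_uuu = 92.61, S_uud = 52.92, S_udd = 30.24, S_ddd = 17.28
Terminal payoffs (S − K): max(28.61, 0) = 28.61, max(-11.08, 0) = 0, max(-33.76, 0) = 0, max(-46.72, 0) = 0
Node uu (S = 88.2): V_uu = 1/1.04·[0.9778·28.6100 + 0.0222·0.0000] = 26.8983
Node ud (S = 50.4): V_ud = 1/1.04·[0.9778·0.0000 + 0.0222·0.0000] = 0.0000
Node dd (S = 28.8): V_dd = 1/1.04·[0.9778·0.0000 + 0.0222·0.0000] = 0.0000
Node u (S = 84): V_u = 1/1.04·[0.9778·26.8983 + 0.0222·0.0000] = 25.2890
Node d (S = 48): V_d = 1/1.04·[0.9778·0.0000 + 0.0222·0.0000] = 0.0000
Node 0 (S = 80): V_0 = 1/1.04·[0.9778·25.2890 + 0.0222·0.0000] = 23.7760

$23.78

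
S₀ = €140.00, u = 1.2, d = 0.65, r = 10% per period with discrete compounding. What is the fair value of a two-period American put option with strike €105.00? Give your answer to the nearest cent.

Risk-neutral probability p = (1 + 0.1 − 0.65)/(1.2 − 0.65) = 0.4500/0.5500 = 0.8182
Terminal stock prices: S_uu = 201.6, S_ud = 109.2, S_dd = 59.15
Terminal payoffs (K − S): max(-96.6, 0) = 0, max(-4.2, 0) = 0, max(45.85, 0) = 45.85
Node u (S = 168): continuation = 1/1.1·[0.8182·0.0000 + 0.1818·0.0000] = 0.0000; exercise value = 0.0000 ≤ continuation, so V_u = 0.0000
Node d (S = 91): continuation = 1/1.1·[0.8182·0.0000 + 0.1818·45.8500] = 7.5785; exercise value = 14.0000 > continuation, so V_d = 14.0000 (exercise)
Node 0 (S = 140): continuation = 1/1.1·[0.8182·0.0000 + 0.1818·14.0000] = 2.3140; exercise value = 0.0000 ≤ continuation, so V_0 = 2.3140

€2.31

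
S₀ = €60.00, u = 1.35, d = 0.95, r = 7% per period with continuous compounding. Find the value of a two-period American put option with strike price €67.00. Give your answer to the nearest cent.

€7.00

Risk-neutral probability p = (e^0.07 − 0.95)/(1.35 − 0.95) = 0.1225/0.4000 = 0.3063
Terminal stock prices: S_uu = 109.4, S_ud = 76.95, S_dd = 54.15
Terminal payoffs (K − S): max(-42.35, 0) = 0, max(-9.95, 0) = 0, max(12.85, 0) = 12.85
Node u (S = 81): continuation = e^(−0.07)·[0.3063·0.0000 + 0.6937·0.0000] = 0.0000; exercise value = 0.0000 ≤ continuation, so V_u = 0.0000
Node d (S = 57): continuation = e^(−0.07)·[0.3063·0.0000 + 0.6937·12.8500] = 8.3118; exercise value = 10.0000 > continuation, so V_d = 10.0000 (exercise)
Node 0 (S = 60): continuation = e^(−0.07)·[0.3063·0.0000 + 0.6937·10.0000] = 6.4683; exercise value = 7.0000 > continuation, so V_0 = 7.0000 (exercise)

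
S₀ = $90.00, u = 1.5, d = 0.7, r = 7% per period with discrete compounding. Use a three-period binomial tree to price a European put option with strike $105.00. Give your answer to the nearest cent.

Risk-neutral probability p = (1 + 0.07 − 0.7)/(1.5 − 0.7) = 0.3700/0.8000 = 0.4625
Terminal stock prices: S_uuu = 303.8, S_uud = 141.8, S_udd = 66.15, S_ddd = 30.87
Terminal payoffs (K − S): max(-198.8, 0) = 0, max(-36.75, 0) = 0, max(38.85, 0) = 38.85, max(74.13, 0) = 74.13
Node uu (S = 202.5): V_uu = 1/1.07·[0.4625·0.0000 + 0.5375·0.0000] = 0.0000
Node ud (S = 94.5): V_ud = 1/1.07·[0.4625·0.0000 + 0.5375·38.8500] = 19.5158
Node dd (S = 44.1): V_dd = 1/1.07·[0.4625·38.8500 + 0.5375·74.1300] = 54.0308
Node u (S = 135): V_u = 1/1.07·[0.4625·0.0000 + 0.5375·19.5158] = 9.8035
Node d (S = 63): V_d = 1/1.07·[0.4625·19.5158 + 0.5375·54.0308] = 35.5772
Node 0 (S = 90): V_0 = 1/1.07·[0.4625·9.8035 + 0.5375·35.5772] = 22.1092

$22.11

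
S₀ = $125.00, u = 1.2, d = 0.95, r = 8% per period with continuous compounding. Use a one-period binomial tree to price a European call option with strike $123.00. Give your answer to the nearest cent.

Risk-neutral probability p = (e^0.08 − 0.95)/(1.2 − 0.95) = 0.1333/0.2500 = 0.5331
Terminal stock prices: S_u = 150, S_d = 118.8
Terminal payoffs (S − K): max(27, 0) = 27, max(-4.25, 0) = 0
Node 0 (S = 125): V_0 = e^(−0.08)·[0.5331·27.0000 + 0.4669·0.0000] = 13.2883

$13.29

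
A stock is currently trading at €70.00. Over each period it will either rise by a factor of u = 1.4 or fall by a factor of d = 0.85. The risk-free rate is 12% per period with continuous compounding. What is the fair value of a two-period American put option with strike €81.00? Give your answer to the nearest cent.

€11.00

Risk-neutral probability p = (e^0.12 − 0.85)/(1.4 − 0.85) = 0.2775/0.5500 = 0.5045
Terminal stock prices: S_uu = 137.2, S_ud = 83.3, S_dd = 50.57
Terminal payoffs (K − S): max(-56.2, 0) = 0, max(-2.3, 0) = 0, max(30.43, 0) = 30.43
Node u (S = 98): continuation = e^(−0.12)·[0.5045·0.0000 + 0.4955·0.0000] = 0.0000; exercise value = 0.0000 ≤ continuation, so V_u = 0.0000
Node d (S = 59.5): continuation = e^(−0.12)·[0.5045·0.0000 + 0.4955·30.4250] = 13.3698; exercise value = 21.5000 > continuation, so V_d = 21.5000 (exercise)
Node 0 (S = 70): continuation = e^(−0.12)·[0.5045·0.0000 + 0.4955·21.5000] = 9.4478; exercise value = 11.0000 > continuation, so V_0 = 11.0000 (exercise)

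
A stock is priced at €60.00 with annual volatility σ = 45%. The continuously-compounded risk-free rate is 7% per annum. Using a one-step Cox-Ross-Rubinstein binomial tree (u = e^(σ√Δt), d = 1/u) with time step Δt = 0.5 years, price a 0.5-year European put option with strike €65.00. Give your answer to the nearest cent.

CRR parameters: u = e^(σ√Δt) = e^(0.45·√0.5) = 1.3746, d = 1/u = 0.7275
Per-period rate: rΔt = 0.07·0.5 = 0.035, so R = e^0.035 = 1.0356
Risk-neutral probability p = (e^0.035 − 0.7275)/(1.3746 − 0.7275) = 0.3082/0.6472 = 0.4762
Terminal stock prices: S_u = 82.48, S_d = 43.65
Terminal payoffs (K − S): max(-17.48, 0) = 0, max(21.35, 0) = 21.35
Node 0 (S = 60): V_0 = e^(−0.035)·[0.4762·0.0000 + 0.5238·21.3525] = 10.8007

€10.80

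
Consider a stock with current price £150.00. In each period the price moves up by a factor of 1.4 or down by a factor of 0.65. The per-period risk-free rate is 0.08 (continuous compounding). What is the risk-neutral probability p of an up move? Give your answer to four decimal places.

p = 0.5777

Risk-neutral probability p = (e^0.08 − 0.65)/(1.4 − 0.65) = 0.4333/0.7500 = 0.5777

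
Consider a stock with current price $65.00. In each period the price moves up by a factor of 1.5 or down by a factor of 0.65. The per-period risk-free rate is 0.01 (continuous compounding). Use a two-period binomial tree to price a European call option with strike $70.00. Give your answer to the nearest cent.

$13.41

Risk-neutral probability p = (e^0.01 − 0.65)/(1.5 − 0.65) = 0.3601/0.8500 = 0.4236
Terminal stock prices: S_uu = 146.2, S_ud = 63.38, S_dd = 27.46
Terminal payoffs (S − K): max(76.25, 0) = 76.25, max(-6.625, 0) = 0, max(-42.54, 0) = 0
Node u (S = 97.5): V_u = e^(−0.01)·[0.4236·76.2500 + 0.5764·0.0000] = 31.9772
Node d (S = 42.25): V_d = e^(−0.01)·[0.4236·0.0000 + 0.5764·0.0000] = 0.0000
Node 0 (S = 65): V_0 = e^(−0.01)·[0.4236·31.9772 + 0.5764·0.0000] = 13.4104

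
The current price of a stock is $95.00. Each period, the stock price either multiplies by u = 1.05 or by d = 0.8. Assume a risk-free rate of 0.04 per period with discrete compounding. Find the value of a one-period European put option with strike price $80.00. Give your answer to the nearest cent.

$0.15

Risk-neutral probability p = (1 + 0.04 − 0.8)/(1.05 − 0.8) = 0.2400/0.2500 = 0.9600
Terminal stock prices: S_u = 99.75, S_d = 76
Terminal payoffs (K − S): max(-19.75, 0) = 0, max(4, 0) = 4
Node 0 (S = 95): V_0 = 1/1.04·[0.9600·0.0000 + 0.0400·4.0000] = 0.1538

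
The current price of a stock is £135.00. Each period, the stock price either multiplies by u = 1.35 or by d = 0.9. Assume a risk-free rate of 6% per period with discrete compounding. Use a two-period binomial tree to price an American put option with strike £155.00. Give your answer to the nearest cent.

Risk-neutral probability p = (1 + 0.06 − 0.9)/(1.35 − 0.9) = 0.1600/0.4500 = 0.3556
Terminal stock prices: S_uu = 246, S_ud = 164, S_dd = 109.4
Terminal payoffs (K − S): max(-91.04, 0) = 0, max(-9.025, 0) = 0, max(45.65, 0) = 45.65
Node u (S = 182.2): continuation = 1/1.06·[0.3556·0.0000 + 0.6444·0.0000] = 0.0000; exercise value = 0.0000 ≤ continuation, so V_u = 0.0000
Node d (S = 121.5): continuation = 1/1.06·[0.3556·0.0000 + 0.6444·45.6500] = 27.7537; exercise value = 33.5000 > continuation, so V_d = 33.5000 (exercise)
Node 0 (S = 135): continuation = 1/1.06·[0.3556·0.0000 + 0.6444·33.5000] = 20.3669; exercise value = 20.0000 ≤ continuation, so V_0 = 20.3669

£20.37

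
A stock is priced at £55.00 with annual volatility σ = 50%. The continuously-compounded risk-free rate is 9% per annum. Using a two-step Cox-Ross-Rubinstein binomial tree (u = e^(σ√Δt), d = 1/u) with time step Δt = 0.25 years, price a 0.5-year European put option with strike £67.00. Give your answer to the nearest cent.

£14.33

CRR parameters: u = e^(σ√Δt) = e^(0.5·√0.25) = 1.2840, d = 1/u = 0.7788
Per-period rate: rΔt = 0.09·0.25 = 0.0225, so R = e^0.0225 = 1.0228
Risk-neutral probability p = (e^0.0225 − 0.7788)/(1.2840 − 0.7788) = 0.2440/0.5052 = 0.4829
Terminal stock prices: S_uu = 90.68, S_ud = 55, S_dd = 33.36
Terminal payoffs (K − S): max(-23.68, 0) = 0, max(12, 0) = 12, max(33.64, 0) = 33.64
Node u (S = 70.62): V_u = e^(−0.0225)·[0.4829·0.0000 + 0.5171·12.0000] = 6.0676
Node d (S = 42.83): V_d = e^(−0.0225)·[0.4829·12.0000 + 0.5171·33.6408] = 22.6753
Node 0 (S = 55): V_0 = e^(−0.0225)·[0.4829·6.0676 + 0.5171·22.6753] = 14.3300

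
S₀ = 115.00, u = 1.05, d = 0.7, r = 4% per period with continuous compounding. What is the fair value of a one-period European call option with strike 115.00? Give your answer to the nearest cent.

5.38

Risk-neutral probability p = (e^0.04 − 0.7)/(1.05 − 0.7) = 0.3408/0.3500 = 0.9737
Terminal stock prices: S_u = 120.8, S_d = 80.5
Terminal payoffs (S − K): max(5.75, 0) = 5.75, max(-34.5, 0) = 0
Node 0 (S = 115): V_0 = e^(−0.04)·[0.9737·5.7500 + 0.0263·0.0000] = 5.3795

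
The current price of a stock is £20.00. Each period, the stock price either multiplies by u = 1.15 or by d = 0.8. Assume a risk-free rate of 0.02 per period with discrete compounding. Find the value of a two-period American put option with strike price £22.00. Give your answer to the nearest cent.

Risk-neutral probability p = (1 + 0.02 − 0.8)/(1.15 − 0.8) = 0.2200/0.3500 = 0.6286
Terminal stock prices: S_uu = 26.45, S_ud = 18.4, S_dd = 12.8
Terminal payoffs (K − S): max(-4.45, 0) = 0, max(3.6, 0) = 3.6, max(9.2, 0) = 9.2
Node u (S = 23): continuation = 1/1.02·[0.6286·0.0000 + 0.3714·3.6000] = 1.3109; exercise value = 0.0000 ≤ continuation, so V_u = 1.3109
Node d (S = 16): continuation = 1/1.02·[0.6286·3.6000 + 0.3714·9.2000] = 5.5686; exercise value = 6.0000 > continuation, so V_d = 6.0000 (exercise)
Node 0 (S = 20): continuation = 1/1.02·[0.6286·1.3109 + 0.3714·6.0000] = 2.9927; exercise value = 2.0000 ≤ continuation, so V_0 = 2.9927

£2.99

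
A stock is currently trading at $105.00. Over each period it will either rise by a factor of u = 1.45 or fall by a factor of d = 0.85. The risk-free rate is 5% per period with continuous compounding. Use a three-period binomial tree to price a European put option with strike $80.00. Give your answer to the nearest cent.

Risk-neutral probability p = (e^0.05 − 0.85)/(1.45 − 0.85) = 0.2013/0.6000 = 0.3355
Terminal stock prices: S_uuu = 320.1, S_uud = 187.6, S_udd = 110, S_ddd = 64.48
Terminal payoffs (K − S): max(-240.1, 0) = 0, max(-107.6, 0) = 0, max(-30, 0) = 0, max(15.52, 0) = 15.52
Node uu (S = 220.8): V_uu = e^(−0.05)·[0.3355·0.0000 + 0.6645·0.0000] = 0.0000
Node ud (S = 129.4): V_ud = e^(−0.05)·[0.3355·0.0000 + 0.6645·0.0000] = 0.0000
Node dd (S = 75.86): V_dd = e^(−0.05)·[0.3355·0.0000 + 0.6645·15.5169] = 9.8088
Node u (S = 152.2): V_u = e^(−0.05)·[0.3355·0.0000 + 0.6645·0.0000] = 0.0000
Node d (S = 89.25): V_d = e^(−0.05)·[0.3355·0.0000 + 0.6645·9.8088] = 6.2005
Node 0 (S = 105): V_0 = e^(−0.05)·[0.3355·0.0000 + 0.6645·6.2005] = 3.9196

$3.92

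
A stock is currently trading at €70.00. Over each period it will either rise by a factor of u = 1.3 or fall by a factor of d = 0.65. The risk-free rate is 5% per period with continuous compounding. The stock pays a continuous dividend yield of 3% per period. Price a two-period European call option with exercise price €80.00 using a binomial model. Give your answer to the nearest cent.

€11.24

Per-period risk-free factor R = e^0.05 = 1.0513; dividend-adjusted growth = e^(0.05−0.03) = 1.0202.
Risk-neutral probability p = (1.0202 − 0.65)/(1.3 − 0.65) = 0.3702/0.6500 = 0.5695
Terminal stock prices: S_uu = 118.3, S_ud = 59.15, S_dd = 29.58
Terminal payoffs (S − K): max(38.3, 0) = 38.3, max(-20.85, 0) = 0, max(-50.42, 0) = 0
Node u (S = 91): V_u = e^(−0.05)·[0.5695·38.3000 + 0.4305·0.0000] = 20.7495
Node d (S = 45.5): V_d = e^(−0.05)·[0.5695·0.0000 + 0.4305·0.0000] = 0.0000
Node 0 (S = 70): V_0 = e^(−0.05)·[0.5695·20.7495 + 0.4305·0.0000] = 11.2414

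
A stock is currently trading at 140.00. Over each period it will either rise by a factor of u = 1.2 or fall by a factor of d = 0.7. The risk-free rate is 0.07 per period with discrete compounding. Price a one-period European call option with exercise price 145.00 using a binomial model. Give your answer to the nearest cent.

15.91

Risk-neutral probability p = (1 + 0.07 − 0.7)/(1.2 − 0.7) = 0.3700/0.5000 = 0.7400
Terminal stock prices: S_u = 168, S_d = 98
Terminal payoffs (S − K): max(23, 0) = 23, max(-47, 0) = 0
Node 0 (S = 140): V_0 = 1/1.07·[0.7400·23.0000 + 0.2600·0.0000] = 15.9065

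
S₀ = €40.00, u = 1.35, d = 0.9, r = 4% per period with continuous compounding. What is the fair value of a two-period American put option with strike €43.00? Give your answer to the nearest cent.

Risk-neutral probability p = (e^0.04 − 0.9)/(1.35 − 0.9) = 0.1408/0.4500 = 0.3129
Terminal stock prices: S_uu = 72.9, S_ud = 48.6, S_dd = 32.4
Terminal payoffs (K − S): max(-29.9, 0) = 0, max(-5.6, 0) = 0, max(10.6, 0) = 10.6
Node u (S = 54): continuation = e^(−0.04)·[0.3129·0.0000 + 0.6871·0.0000] = 0.0000; exercise value = 0.0000 ≤ continuation, so V_u = 0.0000
Node d (S = 36): continuation = e^(−0.04)·[0.3129·0.0000 + 0.6871·10.6000] = 6.9975; exercise value = 7.0000 > continuation, so V_d = 7.0000 (exercise)
Node 0 (S = 40): continuation = e^(−0.04)·[0.3129·0.0000 + 0.6871·7.0000] = 4.6210; exercise value = 3.0000 ≤ continuation, so V_0 = 4.6210

€4.62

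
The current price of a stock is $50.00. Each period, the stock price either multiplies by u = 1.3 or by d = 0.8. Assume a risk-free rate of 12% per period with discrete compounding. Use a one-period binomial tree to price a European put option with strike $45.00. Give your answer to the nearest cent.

Risk-neutral probability p = (1 + 0.12 − 0.8)/(1.3 − 0.8) = 0.3200/0.5000 = 0.6400
Terminal stock prices: S_u = 65, S_d = 40
Terminal payoffs (K − S): max(-20, 0) = 0, max(5, 0) = 5
Node 0 (S = 50): V_0 = 1/1.12·[0.6400·0.0000 + 0.3600·5.0000] = 1.6071

$1.61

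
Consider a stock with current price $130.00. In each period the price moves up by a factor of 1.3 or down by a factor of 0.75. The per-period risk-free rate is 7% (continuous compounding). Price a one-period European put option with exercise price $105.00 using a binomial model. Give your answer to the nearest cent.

Risk-neutral probability p = (e^0.07 − 0.75)/(1.3 − 0.75) = 0.3225/0.5500 = 0.5864
Terminal stock prices: S_u = 169, S_d = 97.5
Terminal payoffs (K − S): max(-64, 0) = 0, max(7.5, 0) = 7.5
Node 0 (S = 130): V_0 = e^(−0.07)·[0.5864·0.0000 + 0.4136·7.5000] = 2.8924

$2.89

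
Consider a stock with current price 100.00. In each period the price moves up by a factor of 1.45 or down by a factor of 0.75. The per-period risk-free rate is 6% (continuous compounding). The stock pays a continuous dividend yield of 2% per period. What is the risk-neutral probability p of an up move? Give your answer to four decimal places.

Per-period risk-free factor R = e^0.06 = 1.0618; dividend-adjusted growth = e^(0.06−0.02) = 1.0408.
Risk-neutral probability p = (1.0408 − 0.75)/(1.45 − 0.75) = 0.2908/0.7000 = 0.4154

p = 0.4154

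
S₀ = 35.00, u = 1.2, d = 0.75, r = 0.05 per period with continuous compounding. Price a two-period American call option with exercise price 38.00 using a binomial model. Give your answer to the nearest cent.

5.03

Risk-neutral probability p = (e^0.05 − 0.75)/(1.2 − 0.75) = 0.3013/0.4500 = 0.6695
Terminal stock prices: S_uu = 50.4, S_ud = 31.5, S_dd = 19.69
Terminal payoffs (S − K): max(12.4, 0) = 12.4, max(-6.5, 0) = 0, max(-18.31, 0) = 0
Node u (S = 42): continuation = e^(−0.05)·[0.6695·12.4000 + 0.3305·0.0000] = 7.8968; exercise value = 4.0000 ≤ continuation, so V_u = 7.8968
Node d (S = 26.25): continuation = e^(−0.05)·[0.6695·0.0000 + 0.3305·0.0000] = 0.0000; exercise value = 0.0000 ≤ continuation, so V_d = 0.0000
Node 0 (S = 35): continuation = e^(−0.05)·[0.6695·7.8968 + 0.3305·0.0000] = 5.0290; exercise value = 0.0000 ≤ continuation, so V_0 = 5.0290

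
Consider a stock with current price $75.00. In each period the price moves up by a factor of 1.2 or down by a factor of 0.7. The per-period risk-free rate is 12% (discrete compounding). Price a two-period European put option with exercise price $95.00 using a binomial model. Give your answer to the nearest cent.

$8.05

Risk-neutral probability p = (1 + 0.12 − 0.7)/(1.2 − 0.7) = 0.4200/0.5000 = 0.8400
Terminal stock prices: S_uu = 108, S_ud = 63, S_dd = 36.75
Terminal payoffs (K − S): max(-13, 0) = 0, max(32, 0) = 32, max(58.25, 0) = 58.25
Node u (S = 90): V_u = 1/1.12·[0.8400·0.0000 + 0.1600·32.0000] = 4.5714
Node d (S = 52.5): V_d = 1/1.12·[0.8400·32.0000 + 0.1600·58.2500] = 32.3214
Node 0 (S = 75): V_0 = 1/1.12·[0.8400·4.5714 + 0.1600·32.3214] = 8.0459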